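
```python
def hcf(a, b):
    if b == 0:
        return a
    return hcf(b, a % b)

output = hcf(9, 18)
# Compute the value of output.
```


hcf(9, 18)
= hcf(18, 9 % 18) = hcf(18, 9)
= hcf(9, 18 % 9) = hcf(9, 0)
b == 0, return a = 9


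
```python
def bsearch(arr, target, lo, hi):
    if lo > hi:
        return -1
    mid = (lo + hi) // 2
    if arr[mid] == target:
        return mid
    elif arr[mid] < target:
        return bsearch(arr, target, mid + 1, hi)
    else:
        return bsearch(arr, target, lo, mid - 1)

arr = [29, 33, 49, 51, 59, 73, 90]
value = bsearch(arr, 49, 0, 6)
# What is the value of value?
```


bsearch(arr, 49, 0, 6)
lo=0, hi=6, mid=3, arr[mid]=51
51 > 49, search left half
lo=0, hi=2, mid=1, arr[mid]=33
33 < 49, search right half
lo=2, hi=2, mid=2, arr[mid]=49
arr[2] == 49, found at index 2
= 2


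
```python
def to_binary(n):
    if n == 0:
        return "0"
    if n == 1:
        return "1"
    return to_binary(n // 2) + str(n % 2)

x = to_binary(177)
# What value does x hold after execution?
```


to_binary(177)
= to_binary(88) + "1"
= to_binary(44) + "0" + "1"
= to_binary(22) + "0" + "0" + "1"
= to_binary(11) + "0" + "0" + "0" + "1"
= to_binary(5) + "1" + "0" + "0" + "0" + "1"
= to_binary(2) + "1" + "1" + "0" + "0" + "0" + "1"
= to_binary(1) + "0" + "1" + "1" + "0" + "0" + "0" + "1"
= "1" + "0" + "1" + "1" + "0" + "0" + "0" + "1"
= "10110001"


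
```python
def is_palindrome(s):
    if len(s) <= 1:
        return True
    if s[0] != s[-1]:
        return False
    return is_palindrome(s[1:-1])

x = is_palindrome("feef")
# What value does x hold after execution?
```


is_palindrome("feef")
"feef": s[0]='f' == s[-1]='f' -> is_palindrome("ee")
"ee": s[0]='e' == s[-1]='e' -> is_palindrome("")
"": len <= 1 -> True
= True


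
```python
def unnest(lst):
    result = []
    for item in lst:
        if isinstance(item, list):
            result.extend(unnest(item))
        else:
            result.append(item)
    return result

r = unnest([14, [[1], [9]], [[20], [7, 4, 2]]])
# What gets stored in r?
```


unnest([14, [[1], [9]], [[20], [7, 4, 2]]])
Processing each element:
  14 is not a list -> append 14
  [[1], [9]] is a list -> unnest recursively -> [1, 9]
  [[20], [7, 4, 2]] is a list -> unnest recursively -> [20, 7, 4, 2]
= [14, 1, 9, 20, 7, 4, 2]


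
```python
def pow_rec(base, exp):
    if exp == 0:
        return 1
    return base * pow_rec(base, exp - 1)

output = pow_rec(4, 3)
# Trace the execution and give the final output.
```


pow_rec(4, 3)
= 4 * pow_rec(4, 2)
= 4 * 4 * pow_rec(4, 1)
= 4 * 4 * 4 * pow_rec(4, 0)
= 4 * 4 * 4 * 1
= 64


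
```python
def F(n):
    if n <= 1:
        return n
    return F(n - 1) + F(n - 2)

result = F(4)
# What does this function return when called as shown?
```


F(4)
= F(3) + F(2)
= (F(2) + F(1)) + F(2)
Computing bottom-up: F(0)=0, F(1)=1, F(2)=1, F(3)=2, F(4)=3
= 3


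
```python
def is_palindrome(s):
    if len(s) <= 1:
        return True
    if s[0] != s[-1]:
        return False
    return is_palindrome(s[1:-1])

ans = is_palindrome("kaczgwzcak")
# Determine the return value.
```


is_palindrome("kaczgwzcak")
"kaczgwzcak": s[0]='k' == s[-1]='k' -> is_palindrome("aczgwzca")
"aczgwzca": s[0]='a' == s[-1]='a' -> is_palindrome("czgwzc")
"czgwzc": s[0]='c' == s[-1]='c' -> is_palindrome("zgwz")
"zgwz": s[0]='z' == s[-1]='z' -> is_palindrome("gw")
"gw": s[0]='g' != s[-1]='w' -> False
= False


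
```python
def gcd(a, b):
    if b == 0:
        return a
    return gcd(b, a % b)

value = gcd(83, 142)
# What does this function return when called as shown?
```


gcd(83, 142)
= gcd(142, 83 % 142) = gcd(142, 83)
= gcd(83, 142 % 83) = gcd(83, 59)
= gcd(59, 83 % 59) = gcd(59, 24)
= gcd(24, 59 % 24) = gcd(24, 11)
= gcd(11, 24 % 11) = gcd(11, 2)
= gcd(2, 11 % 2) = gcd(2, 1)
= gcd(1, 2 % 1) = gcd(1, 0)
b == 0, return a = 1


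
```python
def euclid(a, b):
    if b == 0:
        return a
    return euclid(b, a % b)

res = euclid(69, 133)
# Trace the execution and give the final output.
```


euclid(69, 133)
= euclid(133, 69 % 133) = euclid(133, 69)
= euclid(69, 133 % 69) = euclid(69, 64)
= euclid(64, 69 % 64) = euclid(64, 5)
= euclid(5, 64 % 5) = euclid(5, 4)
= euclid(4, 5 % 4) = euclid(4, 1)
= euclid(1, 4 % 1) = euclid(1, 0)
b == 0, return a = 1


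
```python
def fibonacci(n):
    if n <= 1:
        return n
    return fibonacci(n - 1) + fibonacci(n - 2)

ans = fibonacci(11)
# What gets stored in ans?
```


fibonacci(11)
= fibonacci(10) + fibonacci(9)
= (fibonacci(9) + fibonacci(8)) + fibonacci(9)
Computing bottom-up: fibonacci(0)=0, fibonacci(1)=1, fibonacci(2)=1, fibonacci(3)=2, fibonacci(4)=3, fibonacci(5)=5, fibonacci(6)=8, fibonacci(7)=13, fibonacci(8)=21, fibonacci(9)=34, fibonacci(10)=55, fibonacci(11)=89
= 89


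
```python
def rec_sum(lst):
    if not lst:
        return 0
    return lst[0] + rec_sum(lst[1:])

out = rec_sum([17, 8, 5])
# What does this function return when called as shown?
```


rec_sum([17, 8, 5])
= 17 + rec_sum([8, 5])
= 17 + 8 + rec_sum([5])
= 17 + 8 + 5 + rec_sum([])
= 17 + 8 + 5 + 0
= 30


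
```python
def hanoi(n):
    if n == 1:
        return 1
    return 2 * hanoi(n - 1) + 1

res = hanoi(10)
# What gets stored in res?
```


hanoi(10)
= 2 * hanoi(9) + 1
= 2 * (2 * hanoi(8) + 1) + 1
= 2 * (2 * (2 * hanoi(7) + 1) + 1) + 1
= 2 * (2 * (2 * (2 * hanoi(6) + 1) + 1) + 1) + 1
= 2 * (2 * (2 * (2 * (2 * hanoi(5) + 1) + 1) + 1) + 1) + 1
= 2 * (2 * (2 * (2 * (2 * (2 * hanoi(4) + 1) + 1) + 1) + 1) + 1) + 1
= 2 * (2 * (2 * (2 * (2 * (2 * (2 * hanoi(3) + 1) + 1) + 1) + 1) + 1) + 1) + 1
= 2 * (2 * (2 * (2 * (2 * (2 * (2 * (2 * hanoi(2) + 1) + 1) + 1) + 1) + 1) + 1) + 1) + 1
= 2 * (2 * (2 * (2 * (2 * (2 * (2 * (2 * (2 * hanoi(1) + 1) + 1) + 1) + 1) + 1) + 1) + 1) + 1) + 1
Now compute bottom-up:
hanoi(1) = 1
hanoi(2) = 2 * 1 + 1 = 3
hanoi(3) = 2 * 3 + 1 = 7
hanoi(4) = 2 * 7 + 1 = 15
hanoi(5) = 2 * 15 + 1 = 31
hanoi(6) = 2 * 31 + 1 = 63
hanoi(7) = 2 * 63 + 1 = 127
hanoi(8) = 2 * 127 + 1 = 255
hanoi(9) = 2 * 255 + 1 = 511
hanoi(10) = 2 * 511 + 1 = 1023
= 1023


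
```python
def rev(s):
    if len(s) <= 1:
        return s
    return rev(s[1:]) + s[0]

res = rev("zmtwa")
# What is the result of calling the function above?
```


rev("zmtwa")
= rev("mtwa") + "z"
= rev("twa") + "m" + "z"
= rev("wa") + "t" + "m" + "z"
= rev("a") + "w" + "t" + "m" + "z"
= "a" + "w" + "t" + "m" + "z"
= "awtmz"


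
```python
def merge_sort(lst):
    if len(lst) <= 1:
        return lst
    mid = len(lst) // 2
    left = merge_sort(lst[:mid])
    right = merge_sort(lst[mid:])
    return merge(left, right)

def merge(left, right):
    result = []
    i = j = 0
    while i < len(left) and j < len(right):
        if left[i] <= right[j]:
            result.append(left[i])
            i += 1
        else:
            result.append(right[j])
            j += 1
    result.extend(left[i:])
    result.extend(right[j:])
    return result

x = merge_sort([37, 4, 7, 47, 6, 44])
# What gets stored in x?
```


merge_sort([37, 4, 7, 47, 6, 44])
Split into [37, 4, 7] and [47, 6, 44]
Left sorted: [4, 7, 37]
Right sorted: [6, 44, 47]
Merge [4, 7, 37] and [6, 44, 47]
= [4, 6, 7, 37, 44, 47]


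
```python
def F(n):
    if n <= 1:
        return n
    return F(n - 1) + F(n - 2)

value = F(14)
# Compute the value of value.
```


F(14)
= F(13) + F(12)
= (F(12) + F(11)) + F(12)
Computing bottom-up: F(0)=0, F(1)=1, F(2)=1, F(3)=2, F(4)=3, F(5)=5, F(6)=8, F(7)=13, F(8)=21, F(9)=34, F(10)=55, F(11)=89, F(12)=144, F(13)=233, F(14)=377
= 377


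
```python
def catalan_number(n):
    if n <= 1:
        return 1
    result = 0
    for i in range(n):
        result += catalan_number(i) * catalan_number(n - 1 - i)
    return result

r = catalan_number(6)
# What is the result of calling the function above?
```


catalan_number(6)
= sum of catalan_number(i) * catalan_number(6-1-i) for i in 0..5
First compute sub-values bottom-up:
  catalan_number(0) = 1, catalan_number(1) = 1
  catalan_number(2) = 1*1 + 1*1 = 2
  catalan_number(3) = 1*2 + 1*1 + 2*1 = 5
  catalan_number(4) = 1*5 + 1*2 + 2*1 + 5*1 = 14
  catalan_number(5) = 1*14 + 1*5 + 2*2 + 5*1 + 14*1 = 42
Now catalan_number(6):
  catalan_number(0)*catalan_number(5) = 1*42 = 42
  catalan_number(1)*catalan_number(4) = 1*14 = 14
  catalan_number(2)*catalan_number(3) = 2*5 = 10
  catalan_number(3)*catalan_number(2) = 5*2 = 10
  catalan_number(4)*catalan_number(1) = 14*1 = 14
  catalan_number(5)*catalan_number(0) = 42*1 = 42
= 42 + 14 + 10 + 10 + 14 + 42
= 132


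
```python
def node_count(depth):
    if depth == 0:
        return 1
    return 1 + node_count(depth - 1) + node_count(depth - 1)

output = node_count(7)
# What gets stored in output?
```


node_count(7)
= 1 + node_count(6) + node_count(6)
= 1 + 2 * node_count(6)
node_count(k) = 2^(k+1) - 1
node_count(0) = 1
node_count(1) = 3
node_count(2) = 7
node_count(3) = 15
node_count(4) = 31
node_count(7) = 2^8 - 1 = 255


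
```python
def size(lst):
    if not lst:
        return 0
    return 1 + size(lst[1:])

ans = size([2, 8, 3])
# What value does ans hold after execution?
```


size([2, 8, 3])
= 1 + size([8, 3])
= 1 + 1 + size([3])
= 1 + 1 + 1 + size([])
= 1 + 1 + 1 + 0
= 3


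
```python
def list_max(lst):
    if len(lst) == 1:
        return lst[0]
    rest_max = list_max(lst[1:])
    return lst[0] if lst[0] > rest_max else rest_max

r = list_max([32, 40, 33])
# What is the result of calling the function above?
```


list_max([32, 40, 33])
= compare 32 with list_max([40, 33])
= compare 40 with list_max([33])
Base: list_max([33]) = 33
compare 40 with 33: max = 40
compare 32 with 40: max = 40
= 40


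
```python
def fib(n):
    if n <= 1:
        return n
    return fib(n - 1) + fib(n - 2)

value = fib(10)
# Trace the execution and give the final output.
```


fib(10)
= fib(9) + fib(8)
= (fib(8) + fib(7)) + fib(8)
Computing bottom-up: fib(0)=0, fib(1)=1, fib(2)=1, fib(3)=2, fib(4)=3, fib(5)=5, fib(6)=8, fib(7)=13, fib(8)=21, fib(9)=34, fib(10)=55
= 55


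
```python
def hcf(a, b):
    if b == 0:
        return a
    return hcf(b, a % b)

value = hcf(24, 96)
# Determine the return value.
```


hcf(24, 96)
= hcf(96, 24 % 96) = hcf(96, 24)
= hcf(24, 96 % 24) = hcf(24, 0)
b == 0, return a = 24


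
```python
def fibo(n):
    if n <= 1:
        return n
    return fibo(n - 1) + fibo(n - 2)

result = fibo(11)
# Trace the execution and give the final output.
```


fibo(11)
= fibo(10) + fibo(9)
= (fibo(9) + fibo(8)) + fibo(9)
Computing bottom-up: fibo(0)=0, fibo(1)=1, fibo(2)=1, fibo(3)=2, fibo(4)=3, fibo(5)=5, fibo(6)=8, fibo(7)=13, fibo(8)=21, fibo(9)=34, fibo(10)=55, fibo(11)=89
= 89


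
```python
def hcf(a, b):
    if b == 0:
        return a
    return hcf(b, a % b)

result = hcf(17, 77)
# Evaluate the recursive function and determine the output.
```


hcf(17, 77)
= hcf(77, 17 % 77) = hcf(77, 17)
= hcf(17, 77 % 17) = hcf(17, 9)
= hcf(9, 17 % 9) = hcf(9, 8)
= hcf(8, 9 % 8) = hcf(8, 1)
= hcf(1, 8 % 1) = hcf(1, 0)
b == 0, return a = 1


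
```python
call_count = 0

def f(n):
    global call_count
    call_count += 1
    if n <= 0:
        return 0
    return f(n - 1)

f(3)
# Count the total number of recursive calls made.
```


f(3) calls f(2) calls ... calls f(0)
Total calls: 3 + 1 (for base case) = 4


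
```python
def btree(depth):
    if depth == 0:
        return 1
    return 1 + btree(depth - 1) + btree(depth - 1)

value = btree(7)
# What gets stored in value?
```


btree(7)
= 1 + btree(6) + btree(6)
= 1 + 2 * btree(6)
btree(k) = 2^(k+1) - 1
btree(0) = 1
btree(1) = 3
btree(2) = 7
btree(3) = 15
btree(4) = 31
btree(7) = 2^8 - 1 = 255


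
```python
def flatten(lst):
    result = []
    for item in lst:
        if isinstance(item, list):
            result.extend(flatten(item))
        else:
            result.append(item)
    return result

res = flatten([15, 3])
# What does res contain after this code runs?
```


flatten([15, 3])
Processing each element:
  15 is not a list -> append 15
  3 is not a list -> append 3
= [15, 3]


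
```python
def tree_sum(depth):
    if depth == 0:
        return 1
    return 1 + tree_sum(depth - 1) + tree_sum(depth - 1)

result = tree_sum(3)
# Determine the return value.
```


tree_sum(3)
= 1 + tree_sum(2) + tree_sum(2)
= 1 + 2 * tree_sum(2)
tree_sum(k) = 2^(k+1) - 1
tree_sum(0) = 1
tree_sum(1) = 3
tree_sum(2) = 7
tree_sum(3) = 15
tree_sum(3) = 2^4 - 1 = 15


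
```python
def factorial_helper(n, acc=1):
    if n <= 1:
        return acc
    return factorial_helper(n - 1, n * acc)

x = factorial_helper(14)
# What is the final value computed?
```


factorial_helper(14, 1)
= factorial_helper(13, 14 * 1) = factorial_helper(13, 14)
= factorial_helper(12, 13 * 14) = factorial_helper(12, 182)
= factorial_helper(11, 12 * 182) = factorial_helper(11, 2184)
= factorial_helper(10, 11 * 2184) = factorial_helper(10, 24024)
= factorial_helper(9, 10 * 24024) = factorial_helper(9, 240240)
= factorial_helper(8, 9 * 240240) = factorial_helper(8, 2162160)
= factorial_helper(7, 8 * 2162160) = factorial_helper(7, 17297280)
= factorial_helper(6, 7 * 17297280) = factorial_helper(6, 121080960)
= factorial_helper(5, 6 * 121080960) = factorial_helper(5, 726485760)
= factorial_helper(4, 5 * 726485760) = factorial_helper(4, 3632428800)
= factorial_helper(3, 4 * 3632428800) = factorial_helper(3, 14529715200)
= factorial_helper(2, 3 * 14529715200) = factorial_helper(2, 43589145600)
= factorial_helper(1, 2 * 43589145600) = factorial_helper(1, 87178291200)
n <= 1, return acc = 87178291200


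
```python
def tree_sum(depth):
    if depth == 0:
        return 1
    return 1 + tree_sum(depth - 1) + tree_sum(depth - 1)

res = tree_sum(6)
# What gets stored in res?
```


tree_sum(6)
= 1 + tree_sum(5) + tree_sum(5)
= 1 + 2 * tree_sum(5)
tree_sum(k) = 2^(k+1) - 1
tree_sum(0) = 1
tree_sum(1) = 3
tree_sum(2) = 7
tree_sum(3) = 15
tree_sum(4) = 31
tree_sum(6) = 2^7 - 1 = 127


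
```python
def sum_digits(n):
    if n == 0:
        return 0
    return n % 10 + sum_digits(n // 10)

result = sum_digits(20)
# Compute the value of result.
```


sum_digits(20)
= 0 + sum_digits(2)
= 0 + 2 + sum_digits(0)
= 0 + 2 + 0
= 2


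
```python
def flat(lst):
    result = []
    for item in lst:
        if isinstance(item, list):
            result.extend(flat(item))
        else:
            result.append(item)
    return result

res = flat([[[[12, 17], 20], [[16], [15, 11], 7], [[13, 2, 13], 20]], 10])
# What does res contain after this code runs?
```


flat([[[[12, 17], 20], [[16], [15, 11], 7], [[13, 2, 13], 20]], 10])
Processing each element:
  [[[12, 17], 20], [[16], [15, 11], 7], [[13, 2, 13], 20]] is a list -> flat recursively -> [12, 17, 20, 16, 15, 11, 7, 13, 2, 13, 20]
  10 is not a list -> append 10
= [12, 17, 20, 16, 15, 11, 7, 13, 2, 13, 20, 10]


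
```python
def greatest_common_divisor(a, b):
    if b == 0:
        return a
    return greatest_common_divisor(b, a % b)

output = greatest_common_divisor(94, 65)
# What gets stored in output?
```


greatest_common_divisor(94, 65)
= greatest_common_divisor(65, 94 % 65) = greatest_common_divisor(65, 29)
= greatest_common_divisor(29, 65 % 29) = greatest_common_divisor(29, 7)
= greatest_common_divisor(7, 29 % 7) = greatest_common_divisor(7, 1)
= greatest_common_divisor(1, 7 % 1) = greatest_common_divisor(1, 0)
b == 0, return a = 1


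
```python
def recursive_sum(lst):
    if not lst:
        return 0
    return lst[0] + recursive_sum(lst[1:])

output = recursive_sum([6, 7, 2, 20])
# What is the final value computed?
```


recursive_sum([6, 7, 2, 20])
= 6 + recursive_sum([7, 2, 20])
= 6 + 7 + recursive_sum([2, 20])
= 6 + 7 + 2 + recursive_sum([20])
= 6 + 7 + 2 + 20 + recursive_sum([])
= 6 + 7 + 2 + 20 + 0
= 35


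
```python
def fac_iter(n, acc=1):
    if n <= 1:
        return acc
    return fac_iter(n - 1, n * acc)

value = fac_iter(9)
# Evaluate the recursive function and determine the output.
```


fac_iter(9, 1)
= fac_iter(8, 9 * 1) = fac_iter(8, 9)
= fac_iter(7, 8 * 9) = fac_iter(7, 72)
= fac_iter(6, 7 * 72) = fac_iter(6, 504)
= fac_iter(5, 6 * 504) = fac_iter(5, 3024)
= fac_iter(4, 5 * 3024) = fac_iter(4, 15120)
= fac_iter(3, 4 * 15120) = fac_iter(3, 60480)
= fac_iter(2, 3 * 60480) = fac_iter(2, 181440)
= fac_iter(1, 2 * 181440) = fac_iter(1, 362880)
n <= 1, return acc = 362880


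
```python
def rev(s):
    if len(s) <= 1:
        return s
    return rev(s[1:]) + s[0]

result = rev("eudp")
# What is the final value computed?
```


rev("eudp")
= rev("udp") + "e"
= rev("dp") + "u" + "e"
= rev("p") + "d" + "u" + "e"
= "p" + "d" + "u" + "e"
= "pdue"


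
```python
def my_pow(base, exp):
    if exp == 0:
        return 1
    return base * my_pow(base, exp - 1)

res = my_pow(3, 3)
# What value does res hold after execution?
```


my_pow(3, 3)
= 3 * my_pow(3, 2)
= 3 * 3 * my_pow(3, 1)
= 3 * 3 * 3 * my_pow(3, 0)
= 3 * 3 * 3 * 1
= 27


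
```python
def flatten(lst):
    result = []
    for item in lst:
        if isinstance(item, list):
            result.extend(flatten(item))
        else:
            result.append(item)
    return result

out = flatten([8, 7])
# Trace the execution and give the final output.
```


flatten([8, 7])
Processing each element:
  8 is not a list -> append 8
  7 is not a list -> append 7
= [8, 7]


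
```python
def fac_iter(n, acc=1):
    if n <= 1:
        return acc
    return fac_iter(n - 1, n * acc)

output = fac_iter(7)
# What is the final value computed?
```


fac_iter(7, 1)
= fac_iter(6, 7 * 1) = fac_iter(6, 7)
= fac_iter(5, 6 * 7) = fac_iter(5, 42)
= fac_iter(4, 5 * 42) = fac_iter(4, 210)
= fac_iter(3, 4 * 210) = fac_iter(3, 840)
= fac_iter(2, 3 * 840) = fac_iter(2, 2520)
= fac_iter(1, 2 * 2520) = fac_iter(1, 5040)
n <= 1, return acc = 5040


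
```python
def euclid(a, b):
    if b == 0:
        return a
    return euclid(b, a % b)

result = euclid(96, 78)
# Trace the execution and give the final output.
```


euclid(96, 78)
= euclid(78, 96 % 78) = euclid(78, 18)
= euclid(18, 78 % 18) = euclid(18, 6)
= euclid(6, 18 % 6) = euclid(6, 0)
b == 0, return a = 6


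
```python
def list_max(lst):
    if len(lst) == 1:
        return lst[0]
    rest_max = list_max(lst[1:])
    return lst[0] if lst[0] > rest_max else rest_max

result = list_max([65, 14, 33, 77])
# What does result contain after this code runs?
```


list_max([65, 14, 33, 77])
= compare 65 with list_max([14, 33, 77])
= compare 14 with list_max([33, 77])
= compare 33 with list_max([77])
Base: list_max([77]) = 77
compare 33 with 77: max = 77
compare 14 with 77: max = 77
compare 65 with 77: max = 77
= 77


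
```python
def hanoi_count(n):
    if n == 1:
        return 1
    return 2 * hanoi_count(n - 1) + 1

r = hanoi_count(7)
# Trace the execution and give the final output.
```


hanoi_count(7)
= 2 * hanoi_count(6) + 1
= 2 * (2 * hanoi_count(5) + 1) + 1
= 2 * (2 * (2 * hanoi_count(4) + 1) + 1) + 1
= 2 * (2 * (2 * (2 * hanoi_count(3) + 1) + 1) + 1) + 1
= 2 * (2 * (2 * (2 * (2 * hanoi_count(2) + 1) + 1) + 1) + 1) + 1
= 2 * (2 * (2 * (2 * (2 * (2 * hanoi_count(1) + 1) + 1) + 1) + 1) + 1) + 1
Now compute bottom-up:
hanoi_count(1) = 1
hanoi_count(2) = 2 * 1 + 1 = 3
hanoi_count(3) = 2 * 3 + 1 = 7
hanoi_count(4) = 2 * 7 + 1 = 15
hanoi_count(5) = 2 * 15 + 1 = 31
hanoi_count(6) = 2 * 31 + 1 = 63
hanoi_count(7) = 2 * 63 + 1 = 127
= 127


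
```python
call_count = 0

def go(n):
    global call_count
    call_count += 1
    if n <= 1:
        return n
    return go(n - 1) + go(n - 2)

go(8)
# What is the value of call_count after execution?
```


go(8) calls go(7) and go(6); each non-base call branches into two more.
Let C(k) = total number of calls made by go(k), including the call to go(k) itself.
Base cases: C(0) = 1, C(1) = 1
Recurrence: C(k) = 1 + C(k-1) + C(k-2)
  C(2) = 1 + C(1) + C(0) = 1 + 1 + 1 = 3
  C(3) = 1 + C(2) + C(1) = 1 + 3 + 1 = 5
  C(4) = 1 + C(3) + C(2) = 1 + 5 + 3 = 9
  C(5) = 1 + C(4) + C(3) = 1 + 9 + 5 = 15
  C(6) = 1 + C(5) + C(4) = 1 + 15 + 9 = 25
  C(7) = 1 + C(6) + C(5) = 1 + 25 + 15 = 41
  C(8) = 1 + C(7) + C(6) = 1 + 41 + 25 = 67
Total calls = C(8) = 67


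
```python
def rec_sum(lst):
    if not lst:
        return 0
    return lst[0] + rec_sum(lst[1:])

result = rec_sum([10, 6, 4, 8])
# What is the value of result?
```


rec_sum([10, 6, 4, 8])
= 10 + rec_sum([6, 4, 8])
= 10 + 6 + rec_sum([4, 8])
= 10 + 6 + 4 + rec_sum([8])
= 10 + 6 + 4 + 8 + rec_sum([])
= 10 + 6 + 4 + 8 + 0
= 28


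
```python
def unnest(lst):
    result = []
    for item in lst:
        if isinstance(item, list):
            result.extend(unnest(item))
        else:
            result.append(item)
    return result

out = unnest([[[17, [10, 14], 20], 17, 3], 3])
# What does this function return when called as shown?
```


unnest([[[17, [10, 14], 20], 17, 3], 3])
Processing each element:
  [[17, [10, 14], 20], 17, 3] is a list -> unnest recursively -> [17, 10, 14, 20, 17, 3]
  3 is not a list -> append 3
= [17, 10, 14, 20, 17, 3, 3]


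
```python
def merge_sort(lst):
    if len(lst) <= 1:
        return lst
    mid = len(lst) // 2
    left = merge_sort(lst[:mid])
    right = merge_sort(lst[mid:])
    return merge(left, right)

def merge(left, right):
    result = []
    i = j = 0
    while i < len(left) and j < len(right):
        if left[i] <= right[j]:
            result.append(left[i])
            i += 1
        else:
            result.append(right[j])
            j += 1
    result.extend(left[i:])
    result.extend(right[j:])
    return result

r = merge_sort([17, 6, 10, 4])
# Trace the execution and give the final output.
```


merge_sort([17, 6, 10, 4])
Split into [17, 6] and [10, 4]
Left sorted: [6, 17]
Right sorted: [4, 10]
Merge [6, 17] and [4, 10]
= [4, 6, 10, 17]


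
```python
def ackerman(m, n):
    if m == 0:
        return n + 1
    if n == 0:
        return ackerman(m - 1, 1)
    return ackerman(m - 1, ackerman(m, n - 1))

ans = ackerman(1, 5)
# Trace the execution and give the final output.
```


ackerman(1, 5)
= ackerman(0, ackerman(1, 4))
First compute ackerman(1, 4) = 6
= ackerman(0, 6)
= 7


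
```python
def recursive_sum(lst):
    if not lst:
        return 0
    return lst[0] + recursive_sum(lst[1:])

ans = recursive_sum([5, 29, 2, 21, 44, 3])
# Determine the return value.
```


recursive_sum([5, 29, 2, 21, 44, 3])
= 5 + recursive_sum([29, 2, 21, 44, 3])
= 5 + 29 + recursive_sum([2, 21, 44, 3])
= 5 + 29 + 2 + recursive_sum([21, 44, 3])
= 5 + 29 + 2 + 21 + recursive_sum([44, 3])
= 5 + 29 + 2 + 21 + 44 + recursive_sum([3])
= 5 + 29 + 2 + 21 + 44 + 3 + recursive_sum([])
= 5 + 29 + 2 + 21 + 44 + 3 + 0
= 104


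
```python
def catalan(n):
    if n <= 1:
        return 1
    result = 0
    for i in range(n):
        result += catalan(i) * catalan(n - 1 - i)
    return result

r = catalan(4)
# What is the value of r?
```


catalan(4)
= sum of catalan(i) * catalan(4-1-i) for i in 0..3
First compute sub-values bottom-up:
  catalan(0) = 1, catalan(1) = 1
  catalan(2) = 1*1 + 1*1 = 2
  catalan(3) = 1*2 + 1*1 + 2*1 = 5
Now catalan(4):
  catalan(0)*catalan(3) = 1*5 = 5
  catalan(1)*catalan(2) = 1*2 = 2
  catalan(2)*catalan(1) = 2*1 = 2
  catalan(3)*catalan(0) = 5*1 = 5
= 5 + 2 + 2 + 5
= 14


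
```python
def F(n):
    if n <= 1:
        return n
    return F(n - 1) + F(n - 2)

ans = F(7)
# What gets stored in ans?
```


F(7)
= F(6) + F(5)
= (F(5) + F(4)) + F(5)
Computing bottom-up: F(0)=0, F(1)=1, F(2)=1, F(3)=2, F(4)=3, F(5)=5, F(6)=8, F(7)=13
= 13


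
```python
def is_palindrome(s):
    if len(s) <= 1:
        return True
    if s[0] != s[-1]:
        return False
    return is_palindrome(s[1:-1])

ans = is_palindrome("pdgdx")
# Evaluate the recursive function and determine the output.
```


is_palindrome("pdgdx")
"pdgdx": s[0]='p' != s[-1]='x' -> False
= False


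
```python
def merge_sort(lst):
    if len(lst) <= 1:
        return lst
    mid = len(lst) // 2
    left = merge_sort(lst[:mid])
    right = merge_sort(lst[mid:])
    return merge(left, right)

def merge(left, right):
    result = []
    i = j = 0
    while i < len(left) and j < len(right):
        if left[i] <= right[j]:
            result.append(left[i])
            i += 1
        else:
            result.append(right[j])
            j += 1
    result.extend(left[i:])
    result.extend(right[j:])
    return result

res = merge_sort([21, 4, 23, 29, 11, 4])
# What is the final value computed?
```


merge_sort([21, 4, 23, 29, 11, 4])
Split into [21, 4, 23] and [29, 11, 4]
Left sorted: [4, 21, 23]
Right sorted: [4, 11, 29]
Merge [4, 21, 23] and [4, 11, 29]
= [4, 4, 11, 21, 23, 29]


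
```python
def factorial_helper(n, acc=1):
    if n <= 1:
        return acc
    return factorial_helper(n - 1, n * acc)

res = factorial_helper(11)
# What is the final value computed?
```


factorial_helper(11, 1)
= factorial_helper(10, 11 * 1) = factorial_helper(10, 11)
= factorial_helper(9, 10 * 11) = factorial_helper(9, 110)
= factorial_helper(8, 9 * 110) = factorial_helper(8, 990)
= factorial_helper(7, 8 * 990) = factorial_helper(7, 7920)
= factorial_helper(6, 7 * 7920) = factorial_helper(6, 55440)
= factorial_helper(5, 6 * 55440) = factorial_helper(5, 332640)
= factorial_helper(4, 5 * 332640) = factorial_helper(4, 1663200)
= factorial_helper(3, 4 * 1663200) = factorial_helper(3, 6652800)
= factorial_helper(2, 3 * 6652800) = factorial_helper(2, 19958400)
= factorial_helper(1, 2 * 19958400) = factorial_helper(1, 39916800)
n <= 1, return acc = 39916800


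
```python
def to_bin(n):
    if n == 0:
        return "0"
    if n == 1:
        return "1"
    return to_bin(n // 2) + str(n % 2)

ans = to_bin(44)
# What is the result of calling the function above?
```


to_bin(44)
= to_bin(22) + "0"
= to_bin(11) + "0" + "0"
= to_bin(5) + "1" + "0" + "0"
= to_bin(2) + "1" + "1" + "0" + "0"
= to_bin(1) + "0" + "1" + "1" + "0" + "0"
= "1" + "0" + "1" + "1" + "0" + "0"
= "101100"


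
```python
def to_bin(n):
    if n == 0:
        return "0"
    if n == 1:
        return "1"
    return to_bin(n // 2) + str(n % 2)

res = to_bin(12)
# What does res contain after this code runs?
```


to_bin(12)
= to_bin(6) + "0"
= to_bin(3) + "0" + "0"
= to_bin(1) + "1" + "0" + "0"
= "1" + "1" + "0" + "0"
= "1100"


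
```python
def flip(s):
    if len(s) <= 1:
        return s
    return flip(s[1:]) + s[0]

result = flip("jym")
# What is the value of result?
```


flip("jym")
= flip("ym") + "j"
= flip("m") + "y" + "j"
= "m" + "y" + "j"
= "myj"


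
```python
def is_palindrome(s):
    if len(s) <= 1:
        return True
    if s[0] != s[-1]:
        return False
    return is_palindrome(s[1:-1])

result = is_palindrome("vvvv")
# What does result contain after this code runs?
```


is_palindrome("vvvv")
"vvvv": s[0]='v' == s[-1]='v' -> is_palindrome("vv")
"vv": s[0]='v' == s[-1]='v' -> is_palindrome("")
"": len <= 1 -> True
= True


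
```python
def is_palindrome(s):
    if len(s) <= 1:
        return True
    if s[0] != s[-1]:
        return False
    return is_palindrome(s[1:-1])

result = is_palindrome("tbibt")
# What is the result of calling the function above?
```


is_palindrome("tbibt")
"tbibt": s[0]='t' == s[-1]='t' -> is_palindrome("bib")
"bib": s[0]='b' == s[-1]='b' -> is_palindrome("i")
"i": len <= 1 -> True
= True


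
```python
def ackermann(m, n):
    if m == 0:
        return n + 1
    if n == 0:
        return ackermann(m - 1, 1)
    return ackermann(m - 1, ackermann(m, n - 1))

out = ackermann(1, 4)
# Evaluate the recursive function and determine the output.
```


ackermann(1, 4)
= ackermann(0, ackermann(1, 3))
First compute ackermann(1, 3) = 5
= ackermann(0, 5)
= 6


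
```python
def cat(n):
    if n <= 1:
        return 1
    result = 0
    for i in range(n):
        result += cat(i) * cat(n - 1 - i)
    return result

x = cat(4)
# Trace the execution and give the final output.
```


cat(4)
= sum of cat(i) * cat(4-1-i) for i in 0..3
First compute sub-values bottom-up:
  cat(0) = 1, cat(1) = 1
  cat(2) = 1*1 + 1*1 = 2
  cat(3) = 1*2 + 1*1 + 2*1 = 5
Now cat(4):
  cat(0)*cat(3) = 1*5 = 5
  cat(1)*cat(2) = 1*2 = 2
  cat(2)*cat(1) = 2*1 = 2
  cat(3)*cat(0) = 5*1 = 5
= 5 + 2 + 2 + 5
= 14


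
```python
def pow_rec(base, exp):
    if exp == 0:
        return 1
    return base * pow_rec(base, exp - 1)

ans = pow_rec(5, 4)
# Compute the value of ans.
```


pow_rec(5, 4)
= 5 * pow_rec(5, 3)
= 5 * 5 * pow_rec(5, 2)
= 5 * 5 * 5 * pow_rec(5, 1)
= 5 * 5 * 5 * 5 * pow_rec(5, 0)
= 5 * 5 * 5 * 5 * 1
= 625


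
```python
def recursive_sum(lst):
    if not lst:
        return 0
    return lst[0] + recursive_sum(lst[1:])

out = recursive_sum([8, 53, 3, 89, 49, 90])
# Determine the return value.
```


recursive_sum([8, 53, 3, 89, 49, 90])
= 8 + recursive_sum([53, 3, 89, 49, 90])
= 8 + 53 + recursive_sum([3, 89, 49, 90])
= 8 + 53 + 3 + recursive_sum([89, 49, 90])
= 8 + 53 + 3 + 89 + recursive_sum([49, 90])
= 8 + 53 + 3 + 89 + 49 + recursive_sum([90])
= 8 + 53 + 3 + 89 + 49 + 90 + recursive_sum([])
= 8 + 53 + 3 + 89 + 49 + 90 + 0
= 292


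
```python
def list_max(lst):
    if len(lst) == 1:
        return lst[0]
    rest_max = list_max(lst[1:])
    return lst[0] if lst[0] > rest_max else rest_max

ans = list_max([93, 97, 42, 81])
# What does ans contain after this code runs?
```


list_max([93, 97, 42, 81])
= compare 93 with list_max([97, 42, 81])
= compare 97 with list_max([42, 81])
= compare 42 with list_max([81])
Base: list_max([81]) = 81
compare 42 with 81: max = 81
compare 97 with 81: max = 97
compare 93 with 97: max = 97
= 97


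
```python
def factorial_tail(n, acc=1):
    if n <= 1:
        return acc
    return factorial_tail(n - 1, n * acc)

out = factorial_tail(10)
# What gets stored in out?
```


factorial_tail(10, 1)
= factorial_tail(9, 10 * 1) = factorial_tail(9, 10)
= factorial_tail(8, 9 * 10) = factorial_tail(8, 90)
= factorial_tail(7, 8 * 90) = factorial_tail(7, 720)
= factorial_tail(6, 7 * 720) = factorial_tail(6, 5040)
= factorial_tail(5, 6 * 5040) = factorial_tail(5, 30240)
= factorial_tail(4, 5 * 30240) = factorial_tail(4, 151200)
= factorial_tail(3, 4 * 151200) = factorial_tail(3, 604800)
= factorial_tail(2, 3 * 604800) = factorial_tail(2, 1814400)
= factorial_tail(1, 2 * 1814400) = factorial_tail(1, 3628800)
n <= 1, return acc = 3628800


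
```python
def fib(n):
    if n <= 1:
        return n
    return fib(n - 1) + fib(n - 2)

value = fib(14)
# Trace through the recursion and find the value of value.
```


fib(14)
= fib(13) + fib(12)
= (fib(12) + fib(11)) + fib(12)
Computing bottom-up: fib(0)=0, fib(1)=1, fib(2)=1, fib(3)=2, fib(4)=3, fib(5)=5, fib(6)=8, fib(7)=13, fib(8)=21, fib(9)=34, fib(10)=55, fib(11)=89, fib(12)=144, fib(13)=233, fib(14)=377
= 377


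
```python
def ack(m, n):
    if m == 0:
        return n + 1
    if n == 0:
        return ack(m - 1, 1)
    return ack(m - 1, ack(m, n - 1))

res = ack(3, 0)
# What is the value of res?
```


ack(3, 0)
n == 0: return ack(2, 1)
= ack(2, 1) = 5
= 5


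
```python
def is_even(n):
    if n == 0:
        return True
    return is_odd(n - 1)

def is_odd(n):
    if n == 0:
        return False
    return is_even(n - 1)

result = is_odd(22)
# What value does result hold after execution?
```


is_odd(22)
= is_even(21)
= is_odd(20)
= is_even(19)
= is_odd(18)
= is_even(17)
= is_odd(16)
= is_even(15)
= is_odd(14)
= is_even(13)
= is_odd(12)
= is_even(11)
= is_odd(10)
= is_even(9)
= is_odd(8)
= is_even(7)
= is_odd(6)
= is_even(5)
= is_odd(4)
= is_even(3)
= is_odd(2)
= is_even(1)
= is_odd(0)
n == 0: return False
= False


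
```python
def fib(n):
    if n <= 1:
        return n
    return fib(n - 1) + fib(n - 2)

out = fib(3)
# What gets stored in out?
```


fib(3)
= fib(2) + fib(1)
Computing bottom-up: fib(0)=0, fib(1)=1, fib(2)=1, fib(3)=2
= 2


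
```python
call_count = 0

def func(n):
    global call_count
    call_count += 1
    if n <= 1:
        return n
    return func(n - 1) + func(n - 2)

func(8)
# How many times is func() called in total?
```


func(8) calls func(7) and func(6); each non-base call branches into two more.
Let C(k) = total number of calls made by func(k), including the call to func(k) itself.
Base cases: C(0) = 1, C(1) = 1
Recurrence: C(k) = 1 + C(k-1) + C(k-2)
  C(2) = 1 + C(1) + C(0) = 1 + 1 + 1 = 3
  C(3) = 1 + C(2) + C(1) = 1 + 3 + 1 = 5
  C(4) = 1 + C(3) + C(2) = 1 + 5 + 3 = 9
  C(5) = 1 + C(4) + C(3) = 1 + 9 + 5 = 15
  C(6) = 1 + C(5) + C(4) = 1 + 15 + 9 = 25
  C(7) = 1 + C(6) + C(5) = 1 + 25 + 15 = 41
  C(8) = 1 + C(7) + C(6) = 1 + 41 + 25 = 67
Total calls = C(8) = 67


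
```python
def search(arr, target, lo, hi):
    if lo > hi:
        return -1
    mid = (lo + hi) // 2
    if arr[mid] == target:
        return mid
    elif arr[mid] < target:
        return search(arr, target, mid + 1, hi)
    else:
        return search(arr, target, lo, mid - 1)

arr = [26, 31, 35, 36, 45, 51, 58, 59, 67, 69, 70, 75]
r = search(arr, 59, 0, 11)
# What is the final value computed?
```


search(arr, 59, 0, 11)
lo=0, hi=11, mid=5, arr[mid]=51
51 < 59, search right half
lo=6, hi=11, mid=8, arr[mid]=67
67 > 59, search left half
lo=6, hi=7, mid=6, arr[mid]=58
58 < 59, search right half
lo=7, hi=7, mid=7, arr[mid]=59
arr[7] == 59, found at index 7
= 7


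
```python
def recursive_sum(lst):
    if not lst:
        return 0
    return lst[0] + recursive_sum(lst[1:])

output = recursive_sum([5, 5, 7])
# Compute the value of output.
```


recursive_sum([5, 5, 7])
= 5 + recursive_sum([5, 7])
= 5 + 5 + recursive_sum([7])
= 5 + 5 + 7 + recursive_sum([])
= 5 + 5 + 7 + 0
= 17


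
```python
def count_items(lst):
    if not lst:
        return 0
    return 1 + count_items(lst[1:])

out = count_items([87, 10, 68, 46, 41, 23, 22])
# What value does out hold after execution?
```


count_items([87, 10, 68, 46, 41, 23, 22])
= 1 + count_items([10, 68, 46, 41, 23, 22])
= 1 + 1 + count_items([68, 46, 41, 23, 22])
= 1 + 1 + 1 + count_items([46, 41, 23, 22])
= 1 + 1 + 1 + 1 + count_items([41, 23, 22])
= 1 + 1 + 1 + 1 + 1 + count_items([23, 22])
= 1 + 1 + 1 + 1 + 1 + 1 + count_items([22])
= 1 + 1 + 1 + 1 + 1 + 1 + 1 + count_items([])
= 1 + 1 + 1 + 1 + 1 + 1 + 1 + 0
= 7


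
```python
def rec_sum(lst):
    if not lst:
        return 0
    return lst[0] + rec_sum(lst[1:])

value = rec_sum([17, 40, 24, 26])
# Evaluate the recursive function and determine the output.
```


rec_sum([17, 40, 24, 26])
= 17 + rec_sum([40, 24, 26])
= 17 + 40 + rec_sum([24, 26])
= 17 + 40 + 24 + rec_sum([26])
= 17 + 40 + 24 + 26 + rec_sum([])
= 17 + 40 + 24 + 26 + 0
= 107


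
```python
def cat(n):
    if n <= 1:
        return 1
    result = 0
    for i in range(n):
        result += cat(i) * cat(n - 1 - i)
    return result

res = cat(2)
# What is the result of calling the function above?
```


cat(2)
= sum of cat(i) * cat(2-1-i) for i in 0..1
  cat(0)*cat(1) = 1*1 = 1
  cat(1)*cat(0) = 1*1 = 1
= 1 + 1
= 2


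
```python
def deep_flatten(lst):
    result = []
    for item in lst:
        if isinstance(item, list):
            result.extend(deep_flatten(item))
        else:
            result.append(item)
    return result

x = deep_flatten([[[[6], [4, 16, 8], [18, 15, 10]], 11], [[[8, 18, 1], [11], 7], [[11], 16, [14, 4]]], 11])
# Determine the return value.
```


deep_flatten([[[[6], [4, 16, 8], [18, 15, 10]], 11], [[[8, 18, 1], [11], 7], [[11], 16, [14, 4]]], 11])
Processing each element:
  [[[6], [4, 16, 8], [18, 15, 10]], 11] is a list -> deep_flatten recursively -> [6, 4, 16, 8, 18, 15, 10, 11]
  [[[8, 18, 1], [11], 7], [[11], 16, [14, 4]]] is a list -> deep_flatten recursively -> [8, 18, 1, 11, 7, 11, 16, 14, 4]
  11 is not a list -> append 11
= [6, 4, 16, 8, 18, 15, 10, 11, 8, 18, 1, 11, 7, 11, 16, 14, 4, 11]


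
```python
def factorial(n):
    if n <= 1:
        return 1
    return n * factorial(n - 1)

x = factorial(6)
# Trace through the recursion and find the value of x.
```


factorial(6)
= 6 * factorial(5)
= 6 * 5 * factorial(4)
= 6 * 5 * 4 * factorial(3)
= 6 * 5 * 4 * 3 * factorial(2)
= 6 * 5 * 4 * 3 * 2 * factorial(1)
= 6 * 5 * 4 * 3 * 2 * 1
= 720


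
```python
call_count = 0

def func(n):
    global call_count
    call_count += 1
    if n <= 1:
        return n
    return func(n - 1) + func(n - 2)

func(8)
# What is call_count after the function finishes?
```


func(8) calls func(7) and func(6); each non-base call branches into two more.
Let C(k) = total number of calls made by func(k), including the call to func(k) itself.
Base cases: C(0) = 1, C(1) = 1
Recurrence: C(k) = 1 + C(k-1) + C(k-2)
  C(2) = 1 + C(1) + C(0) = 1 + 1 + 1 = 3
  C(3) = 1 + C(2) + C(1) = 1 + 3 + 1 = 5
  C(4) = 1 + C(3) + C(2) = 1 + 5 + 3 = 9
  C(5) = 1 + C(4) + C(3) = 1 + 9 + 5 = 15
  C(6) = 1 + C(5) + C(4) = 1 + 15 + 9 = 25
  C(7) = 1 + C(6) + C(5) = 1 + 25 + 15 = 41
  C(8) = 1 + C(7) + C(6) = 1 + 41 + 25 = 67
Total calls = C(8) = 67


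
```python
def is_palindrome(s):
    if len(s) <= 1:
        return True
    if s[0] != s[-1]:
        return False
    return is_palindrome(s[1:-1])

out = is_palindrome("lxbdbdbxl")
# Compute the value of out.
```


is_palindrome("lxbdbdbxl")
"lxbdbdbxl": s[0]='l' == s[-1]='l' -> is_palindrome("xbdbdbx")
"xbdbdbx": s[0]='x' == s[-1]='x' -> is_palindrome("bdbdb")
"bdbdb": s[0]='b' == s[-1]='b' -> is_palindrome("dbd")
"dbd": s[0]='d' == s[-1]='d' -> is_palindrome("b")
"b": len <= 1 -> True
= True


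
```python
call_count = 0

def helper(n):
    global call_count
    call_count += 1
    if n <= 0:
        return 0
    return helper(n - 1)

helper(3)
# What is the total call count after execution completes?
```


helper(3) calls helper(2) calls ... calls helper(0)
Total calls: 3 + 1 (for base case) = 4


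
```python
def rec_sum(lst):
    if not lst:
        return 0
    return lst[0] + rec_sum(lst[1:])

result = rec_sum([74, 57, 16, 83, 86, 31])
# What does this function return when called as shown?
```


rec_sum([74, 57, 16, 83, 86, 31])
= 74 + rec_sum([57, 16, 83, 86, 31])
= 74 + 57 + rec_sum([16, 83, 86, 31])
= 74 + 57 + 16 + rec_sum([83, 86, 31])
= 74 + 57 + 16 + 83 + rec_sum([86, 31])
= 74 + 57 + 16 + 83 + 86 + rec_sum([31])
= 74 + 57 + 16 + 83 + 86 + 31 + rec_sum([])
= 74 + 57 + 16 + 83 + 86 + 31 + 0
= 347


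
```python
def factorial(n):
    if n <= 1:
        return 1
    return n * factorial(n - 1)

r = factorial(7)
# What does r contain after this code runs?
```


factorial(7)
= 7 * factorial(6)
= 7 * 6 * factorial(5)
= 7 * 6 * 5 * factorial(4)
= 7 * 6 * 5 * 4 * factorial(3)
= 7 * 6 * 5 * 4 * 3 * factorial(2)
= 7 * 6 * 5 * 4 * 3 * 2 * factorial(1)
= 7 * 6 * 5 * 4 * 3 * 2 * 1
= 5040


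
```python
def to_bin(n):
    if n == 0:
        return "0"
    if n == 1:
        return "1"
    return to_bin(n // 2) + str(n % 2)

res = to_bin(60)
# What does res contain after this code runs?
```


to_bin(60)
= to_bin(30) + "0"
= to_bin(15) + "0" + "0"
= to_bin(7) + "1" + "0" + "0"
= to_bin(3) + "1" + "1" + "0" + "0"
= to_bin(1) + "1" + "1" + "1" + "0" + "0"
= "1" + "1" + "1" + "1" + "0" + "0"
= "111100"


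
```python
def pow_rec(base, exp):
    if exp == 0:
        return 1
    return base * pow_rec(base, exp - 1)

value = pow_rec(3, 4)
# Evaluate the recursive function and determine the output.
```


pow_rec(3, 4)
= 3 * pow_rec(3, 3)
= 3 * 3 * pow_rec(3, 2)
= 3 * 3 * 3 * pow_rec(3, 1)
= 3 * 3 * 3 * 3 * pow_rec(3, 0)
= 3 * 3 * 3 * 3 * 1
= 81


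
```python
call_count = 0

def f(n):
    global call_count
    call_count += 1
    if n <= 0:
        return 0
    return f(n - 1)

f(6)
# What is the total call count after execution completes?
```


f(6) calls f(5) calls ... calls f(0)
Total calls: 6 + 1 (for base case) = 7


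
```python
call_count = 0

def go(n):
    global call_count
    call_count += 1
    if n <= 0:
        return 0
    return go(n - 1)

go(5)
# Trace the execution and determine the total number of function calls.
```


go(5) calls go(4) calls ... calls go(0)
Total calls: 5 + 1 (for base case) = 6


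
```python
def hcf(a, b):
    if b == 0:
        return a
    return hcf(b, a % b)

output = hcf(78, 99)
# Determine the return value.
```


hcf(78, 99)
= hcf(99, 78 % 99) = hcf(99, 78)
= hcf(78, 99 % 78) = hcf(78, 21)
= hcf(21, 78 % 21) = hcf(21, 15)
= hcf(15, 21 % 15) = hcf(15, 6)
= hcf(6, 15 % 6) = hcf(6, 3)
= hcf(3, 6 % 3) = hcf(3, 0)
b == 0, return a = 3
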